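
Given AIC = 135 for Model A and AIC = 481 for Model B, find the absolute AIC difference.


Compute |135 - 481| = 346.
Model A has the smaller AIC.

346


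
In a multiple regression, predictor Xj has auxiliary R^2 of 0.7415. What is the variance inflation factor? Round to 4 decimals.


Using VIF = 1/(1 - R^2_j):
1 - 0.7415 = 0.2585.
VIF = 3.8685.

3.8685


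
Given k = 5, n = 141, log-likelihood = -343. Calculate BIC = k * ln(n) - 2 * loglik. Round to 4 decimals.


ln(141) = 4.948760.
k * ln(n) = 5 * 4.948760 = 24.743800.
-2L = 686.
BIC = 24.743800 + 686 = 710.743800, which rounds to 710.7438.

710.7438


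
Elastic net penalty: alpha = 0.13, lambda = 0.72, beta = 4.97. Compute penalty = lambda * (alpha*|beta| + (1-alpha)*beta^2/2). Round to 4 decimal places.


alpha * |beta| = 0.13 * 4.97 = 0.6461.
(1-alpha) * beta^2/2 = 0.87 * 24.7009/2 = 10.7449.
Total = 0.72 * (0.6461 + 10.7449) = 8.2015.

8.2015


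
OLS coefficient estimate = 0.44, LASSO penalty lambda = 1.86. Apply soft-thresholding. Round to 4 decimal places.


Absolute value: |0.44| = 0.44.
Compare to lambda = 1.86.
Since |beta| <= lambda, the coefficient is set to 0.

0.0000


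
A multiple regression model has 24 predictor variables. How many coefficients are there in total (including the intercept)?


Each predictor gets one coefficient, plus one intercept.
Total parameters = 24 + 1 = 25.

25


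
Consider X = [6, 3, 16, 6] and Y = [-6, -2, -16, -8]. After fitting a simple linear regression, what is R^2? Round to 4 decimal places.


After computing the OLS fit (b0=-0.1499, b1=-1.0129):
SSres = 4.7339, SStot = 104.0000.
R^2 = 1 - 4.7339/104.0000 = 0.9545.

0.9545


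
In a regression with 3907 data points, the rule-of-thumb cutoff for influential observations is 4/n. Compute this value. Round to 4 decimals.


Cook's distance cutoff = 4/n = 4/3907.
= 0.0010.

0.0010


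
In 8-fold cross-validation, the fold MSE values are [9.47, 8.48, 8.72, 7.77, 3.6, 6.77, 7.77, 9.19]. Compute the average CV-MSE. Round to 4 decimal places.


Sum of fold MSEs = 61.7700.
Average = 61.7700 / 8 = 7.7213.

7.7213


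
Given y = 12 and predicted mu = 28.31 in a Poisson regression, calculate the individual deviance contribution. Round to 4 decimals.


First: ln(12/28.31) = -0.858308.
Then: 12 * -0.858308 = -10.299696.
y - mu = 12 - 28.31 = -16.31.
D = 2(-10.299696 - -16.31) = 12.020608, which rounds to 12.0206.

12.0206


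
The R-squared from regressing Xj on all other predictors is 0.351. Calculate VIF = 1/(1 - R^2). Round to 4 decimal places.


Using VIF = 1/(1 - R^2_j):
1 - 0.351 = 0.649.
VIF = 1.5408.

1.5408


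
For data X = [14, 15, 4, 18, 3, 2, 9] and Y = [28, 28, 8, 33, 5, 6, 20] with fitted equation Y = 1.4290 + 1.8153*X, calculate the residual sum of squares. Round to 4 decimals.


Predicted values from Y = 1.4290 + 1.8153*X.
Residuals: [1.1568, -0.6585, -0.6902, -1.1044, -1.8749, 0.9404, 2.2333].
SSres = 12.8551.

12.8551


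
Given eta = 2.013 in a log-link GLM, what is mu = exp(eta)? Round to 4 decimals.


mu = exp(eta) = exp(2.013).
= 7.4857.

7.4857


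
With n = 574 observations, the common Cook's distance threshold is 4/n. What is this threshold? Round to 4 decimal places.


Cook's distance cutoff = 4/n = 4/574.
= 0.0070.

0.0070


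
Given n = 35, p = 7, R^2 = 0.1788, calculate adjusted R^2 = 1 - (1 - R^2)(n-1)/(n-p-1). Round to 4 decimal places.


Adjusted R^2 = 1 - (1 - R^2) * (n-1)/(n-p-1).
(1 - R^2) = 0.8212.
(n-1)/(n-p-1) = 34/27.
(1 - R^2) * (n-1) = 0.8212 * 34 = 27.9208.
Divide by (n-p-1): 27.9208 / 27 = 1.0341.
Adj R^2 = 1 - 1.0341 = -0.0341.

-0.0341


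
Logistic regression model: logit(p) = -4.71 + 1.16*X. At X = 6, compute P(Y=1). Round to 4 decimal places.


z = -4.71 + 1.16 * 6 = 2.2500.
Sigmoid: P = 1 / (1 + exp(-2.2500)) = 0.9047.

0.9047


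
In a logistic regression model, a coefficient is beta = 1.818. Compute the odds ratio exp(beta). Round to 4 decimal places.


exp(1.818) = 6.1595.
So the odds ratio is 6.1595.

6.1595


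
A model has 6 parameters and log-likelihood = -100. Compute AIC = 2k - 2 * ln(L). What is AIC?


AIC = 2*6 - 2*(-100).
= 12 + 200 = 212.

212


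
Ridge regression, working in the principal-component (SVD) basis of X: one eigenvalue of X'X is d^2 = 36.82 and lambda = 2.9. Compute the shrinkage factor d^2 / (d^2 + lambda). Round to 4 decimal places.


Compute the denominator: 36.82 + 2.9 = 39.7200.
Shrinkage factor = 36.82 / 39.7200 = 0.9270.

0.9270


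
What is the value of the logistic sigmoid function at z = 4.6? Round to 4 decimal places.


exp(-4.6000) = 0.0101.
1 + exp(-z) = 1.0101.
sigmoid = 1/1.0101 = 0.9900.

0.9900


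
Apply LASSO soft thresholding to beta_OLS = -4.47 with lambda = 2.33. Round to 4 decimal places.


|beta_OLS| = 4.47.
lambda = 2.33.
Since |beta| > lambda, coefficient = sign(beta)*(|beta| - lambda) = -2.1400.
Result = -2.1400.

-2.1400


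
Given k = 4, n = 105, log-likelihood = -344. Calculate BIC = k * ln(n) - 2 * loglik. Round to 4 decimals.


k * ln(n) = 4 * ln(105) = 4 * 4.653960 = 18.615840.
-2 * loglik = -2 * (-344) = 688.
BIC = 18.615840 + 688 = 706.615840, which rounds to 706.6158.

706.6158


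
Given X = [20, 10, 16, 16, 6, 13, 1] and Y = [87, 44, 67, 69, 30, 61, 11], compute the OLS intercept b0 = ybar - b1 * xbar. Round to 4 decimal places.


First find the slope: b1 = 3.9523.
Means: xbar = 11.7143, ybar = 52.7143.
b0 = ybar - b1 * xbar = 52.7143 - 3.9523 * 11.7143 = 6.4162.

6.4162


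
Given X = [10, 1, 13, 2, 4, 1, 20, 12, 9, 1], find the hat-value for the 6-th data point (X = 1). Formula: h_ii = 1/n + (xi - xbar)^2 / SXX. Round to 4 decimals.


Mean of X: xbar = 7.3000.
SXX = 384.1000.
For X = 1: h = 1/10 + (1 - 7.3000)^2/384.1000 = 0.2033.

0.2033


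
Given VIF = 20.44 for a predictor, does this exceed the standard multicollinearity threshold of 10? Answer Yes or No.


Compare VIF = 20.44 to the threshold of 10.
20.44 >= 10, so the answer is Yes.

Yes


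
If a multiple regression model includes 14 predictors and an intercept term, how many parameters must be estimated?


Including the intercept, the model has 14 predictor coefficients + 1 intercept.
Total = 15.

15


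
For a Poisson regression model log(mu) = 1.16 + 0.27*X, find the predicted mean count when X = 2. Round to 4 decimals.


eta = 1.16 + 0.27 * 2 = 1.7000.
mu = exp(1.7000) = 5.4739.

5.4739


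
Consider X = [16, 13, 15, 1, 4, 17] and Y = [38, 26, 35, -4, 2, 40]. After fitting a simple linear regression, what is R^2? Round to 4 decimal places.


Fit the OLS line: b0 = -8.1580, b1 = 2.8174.
SSres = 11.1638.
SStot = 1836.8333.
R^2 = 1 - 11.1638/1836.8333 = 0.9939.

0.9939


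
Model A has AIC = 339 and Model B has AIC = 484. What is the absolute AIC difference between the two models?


Compute |339 - 484| = 145.
Model A has the smaller AIC.

145


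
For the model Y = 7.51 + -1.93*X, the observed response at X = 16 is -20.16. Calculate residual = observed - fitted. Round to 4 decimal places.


Predicted = 7.51 + -1.93 * 16 = -23.3700.
Residual = -20.16 - -23.3700 = 3.2100.

3.2100


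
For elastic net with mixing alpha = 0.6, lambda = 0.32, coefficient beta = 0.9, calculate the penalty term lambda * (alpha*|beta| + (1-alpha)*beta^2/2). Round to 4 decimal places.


L1 component = 0.6 * |0.9| = 0.5400.
L2 component = 0.4 * 0.9^2 / 2 = 0.1620.
Penalty = 0.32 * (0.5400 + 0.1620) = 0.32 * 0.7020 = 0.2246.

0.2246


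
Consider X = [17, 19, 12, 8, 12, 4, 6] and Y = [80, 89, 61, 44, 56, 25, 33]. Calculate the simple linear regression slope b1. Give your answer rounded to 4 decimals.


First compute the means: xbar = 11.1429, ybar = 55.4286.
Then S_xx = sum((xi - xbar)^2) = 184.8571.
S_xy = sum((xi - xbar)(yi - ybar)) = 781.5714.
b1 = S_xy / S_xx = 781.5714 / 184.8571 = 4.2280.

4.2280


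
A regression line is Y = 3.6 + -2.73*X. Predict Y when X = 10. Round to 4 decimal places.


Substitute X = 10 into the equation:
Y = 3.6 + -2.73 * 10 = 3.6 + -27.3000 = -23.7000.

-23.7000


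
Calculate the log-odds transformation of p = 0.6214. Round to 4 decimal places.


Compute the odds: 0.6214/0.3786 = 1.6413.
Take the natural log: ln(1.6413) = 0.4955.

0.4955


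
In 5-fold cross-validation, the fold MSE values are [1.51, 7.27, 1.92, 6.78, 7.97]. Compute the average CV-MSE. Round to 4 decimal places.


Sum of fold MSEs = 25.4500.
Average = 25.4500 / 5 = 5.0900.

5.0900


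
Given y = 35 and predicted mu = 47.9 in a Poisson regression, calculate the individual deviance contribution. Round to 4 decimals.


Compute y*ln(y/mu) = 35*ln(35/47.9) = 35*-0.313767 = -10.981845.
y - mu = -12.9.
D = 2*(-10.981845 - (-12.9)) = 3.836310, which rounds to 3.8363.

3.8363


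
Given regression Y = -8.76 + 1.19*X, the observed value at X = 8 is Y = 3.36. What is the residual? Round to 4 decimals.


Fitted value at X = 8 is yhat = -8.76 + 1.19*8 = 0.7600.
Residual = 3.36 - 0.7600 = 2.6000.

2.6000


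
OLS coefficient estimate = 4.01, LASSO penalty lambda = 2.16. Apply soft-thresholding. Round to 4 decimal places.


Check: |4.01| = 4.01 vs lambda = 2.16.
Since |beta| > lambda, coefficient = sign(beta)*(|beta| - lambda) = 1.8500.
Soft-thresholded coefficient = 1.8500.

1.8500


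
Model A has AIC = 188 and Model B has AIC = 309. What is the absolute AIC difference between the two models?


Absolute difference = |188 - 309| = 121.
The model with lower AIC (A) is preferred.

121


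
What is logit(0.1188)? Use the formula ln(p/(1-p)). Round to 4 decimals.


The odds are p/(1-p) = 0.1188 / 0.8812 = 0.1348.
logit(p) = ln(0.1348) = -2.0038.

-2.0038


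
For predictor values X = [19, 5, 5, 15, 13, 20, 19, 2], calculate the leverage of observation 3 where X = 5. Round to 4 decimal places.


Mean of X: xbar = 12.2500.
SXX = 369.5000.
For X = 5: h = 1/8 + (5 - 12.2500)^2/369.5000 = 0.2673.

0.2673


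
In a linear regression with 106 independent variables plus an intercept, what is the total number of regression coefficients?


Including the intercept, the model has 106 predictor coefficients + 1 intercept.
Total = 107.

107


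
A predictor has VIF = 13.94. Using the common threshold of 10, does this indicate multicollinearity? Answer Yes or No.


The threshold is 10.
VIF = 13.94 is >= 10.
Multicollinearity indication: Yes.

Yes


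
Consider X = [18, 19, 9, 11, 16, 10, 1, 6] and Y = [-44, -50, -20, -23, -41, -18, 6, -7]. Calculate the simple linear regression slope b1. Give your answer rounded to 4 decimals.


Calculate xbar = 11.2500, ybar = -24.6250.
S_xx = 267.5000, S_xy = -830.7500.
Using b1 = S_xy / S_xx = -830.7500 / 267.5000, we get b1 = -3.1056.

-3.1056


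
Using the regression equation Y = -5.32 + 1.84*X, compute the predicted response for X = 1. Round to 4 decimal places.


Substitute X = 1 into the equation:
Y = -5.32 + 1.84 * 1 = -5.32 + 1.8400 = -3.4800.

-3.4800


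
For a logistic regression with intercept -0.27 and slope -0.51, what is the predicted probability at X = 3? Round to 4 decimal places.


Compute z = -0.27 + (-0.51)(3) = -1.8000.
exp(-z) = 6.0496.
P = 1/(1 + 6.0496) = 0.1419.

0.1419


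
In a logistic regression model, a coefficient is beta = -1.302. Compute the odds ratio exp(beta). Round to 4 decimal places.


exp(-1.302) = 0.2720.
So the odds ratio is 0.2720.

0.2720


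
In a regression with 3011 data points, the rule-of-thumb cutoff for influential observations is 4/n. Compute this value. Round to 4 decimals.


Cook's distance cutoff = 4/n = 4/3011.
= 0.0013.

0.0013


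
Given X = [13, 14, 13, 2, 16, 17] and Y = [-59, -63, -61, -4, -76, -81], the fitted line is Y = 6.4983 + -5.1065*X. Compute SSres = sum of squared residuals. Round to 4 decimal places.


Predicted values from Y = 6.4983 + -5.1065*X.
Residuals: [0.8862, 1.9927, -1.1138, -0.2853, -0.7943, -0.6878].
SSres = 7.1821.

7.1821


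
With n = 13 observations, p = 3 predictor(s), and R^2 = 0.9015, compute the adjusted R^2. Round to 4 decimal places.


Plug in: Adj R^2 = 1 - (1 - 0.9015) * 12/9.
= 1 - 0.0985 * 12/9
= 1 - 1.1820 / 9
= 1 - 0.1313 = 0.8687.

0.8687


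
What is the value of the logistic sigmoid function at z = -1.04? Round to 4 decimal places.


Compute exp(1.0400) = 2.8292.
Sigmoid = 1 / (1 + 2.8292) = 1 / 3.8292 = 0.2611.

0.2611


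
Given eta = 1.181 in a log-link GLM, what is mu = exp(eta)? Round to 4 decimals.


mu = exp(eta) = exp(1.181).
= 3.2576.

3.2576


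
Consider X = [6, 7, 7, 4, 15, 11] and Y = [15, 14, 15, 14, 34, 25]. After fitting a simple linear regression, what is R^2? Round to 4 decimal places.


After computing the OLS fit (b0=2.7983, b1=2.0042):
SSres = 22.8319, SStot = 341.5000.
R^2 = 1 - 22.8319/341.5000 = 0.9331.

0.9331


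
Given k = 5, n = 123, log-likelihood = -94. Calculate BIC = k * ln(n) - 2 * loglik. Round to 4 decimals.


Compute k*ln(n) = 5*ln(123) = 5*4.812184 = 24.060920.
Then -2*loglik = 188.
BIC = 24.060920 + 188 = 212.060920, which rounds to 212.0609.

212.0609


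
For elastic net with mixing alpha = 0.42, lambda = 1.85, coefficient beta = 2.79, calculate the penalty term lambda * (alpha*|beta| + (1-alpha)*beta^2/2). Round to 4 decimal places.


Compute:
L1 = 0.42 * 2.79 = 1.1718.
L2 = 0.58 * 2.79^2 / 2 = 2.2574.
Penalty = 1.85 * (1.1718 + 2.2574) = 6.3440.

6.3440


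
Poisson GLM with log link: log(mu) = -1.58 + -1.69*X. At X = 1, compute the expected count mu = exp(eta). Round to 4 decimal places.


eta = -1.58 + -1.69 * 1 = -3.2700.
mu = exp(-3.2700) = 0.0380.

0.0380


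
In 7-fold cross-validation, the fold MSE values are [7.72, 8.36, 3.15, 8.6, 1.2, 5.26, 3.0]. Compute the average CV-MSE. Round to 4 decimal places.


Total MSE across folds = 37.2900.
CV-MSE = 37.2900/7 = 5.3271.

5.3271


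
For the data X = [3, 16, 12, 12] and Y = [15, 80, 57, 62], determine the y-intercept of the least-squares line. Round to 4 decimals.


First find the slope: b1 = 4.9862.
Means: xbar = 10.7500, ybar = 53.5000.
b0 = ybar - b1 * xbar = 53.5000 - 4.9862 * 10.7500 = -0.1019.

-0.1019


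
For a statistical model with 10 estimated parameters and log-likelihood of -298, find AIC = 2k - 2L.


Compute:
2k = 2*10 = 20.
-2*loglik = -2*(-298) = 596.
AIC = 20 + 596 = 616.

616


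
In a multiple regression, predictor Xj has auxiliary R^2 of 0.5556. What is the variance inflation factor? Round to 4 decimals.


Denominator: 1 - 0.5556 = 0.4444.
VIF = 1 / 0.4444 = 2.2502.

2.2502


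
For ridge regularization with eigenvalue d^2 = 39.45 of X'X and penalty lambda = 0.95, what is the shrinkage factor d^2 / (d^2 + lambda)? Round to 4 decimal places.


Denominator = d^2 + lambda = 39.45 + 0.95 = 40.4000.
Shrinkage = 39.45 / 40.4000 = 0.9765.

0.9765


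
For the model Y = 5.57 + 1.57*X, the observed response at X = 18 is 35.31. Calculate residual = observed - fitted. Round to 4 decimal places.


Compute yhat = 5.57 + (1.57)(18) = 33.8300.
Residual = actual - predicted = 35.31 - 33.8300 = 1.4800.

1.4800


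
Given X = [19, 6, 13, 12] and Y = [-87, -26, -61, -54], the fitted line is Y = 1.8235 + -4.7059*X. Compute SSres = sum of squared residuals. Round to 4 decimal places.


Predicted values from Y = 1.8235 + -4.7059*X.
Residuals: [0.5886, 0.4119, -1.6468, 0.6473].
SSres = 3.6471.

3.6471


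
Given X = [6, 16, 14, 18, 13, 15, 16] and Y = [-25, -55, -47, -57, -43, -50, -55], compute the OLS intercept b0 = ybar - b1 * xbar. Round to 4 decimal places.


The slope is b1 = -2.8333.
Sample means are xbar = 14.0000 and ybar = -47.4286.
Intercept: b0 = -47.4286 - (-2.8333)(14.0000) = -7.7619.

-7.7619


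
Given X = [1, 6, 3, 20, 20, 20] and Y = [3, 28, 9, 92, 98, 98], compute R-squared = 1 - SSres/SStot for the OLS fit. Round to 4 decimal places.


Fit the OLS line: b0 = -3.2500, b1 = 4.9643.
SSres = 34.7857.
SStot = 10615.3333.
R^2 = 1 - 34.7857/10615.3333 = 0.9967.

0.9967


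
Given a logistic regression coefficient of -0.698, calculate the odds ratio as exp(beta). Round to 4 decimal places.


exp(-0.698) = 0.4976.
So the odds ratio is 0.4976.

0.4976


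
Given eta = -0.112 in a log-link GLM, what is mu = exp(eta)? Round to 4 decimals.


Apply the inverse link:
mu = e^-0.112 = 0.8940.

0.8940


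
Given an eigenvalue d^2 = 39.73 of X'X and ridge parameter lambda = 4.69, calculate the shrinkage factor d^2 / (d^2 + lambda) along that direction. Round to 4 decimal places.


Denominator = d^2 + lambda = 39.73 + 4.69 = 44.4200.
Shrinkage = 39.73 / 44.4200 = 0.8944.

0.8944


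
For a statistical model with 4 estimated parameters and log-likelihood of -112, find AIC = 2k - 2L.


AIC = 2k - 2*loglik = 2(4) - 2(-112).
= 8 + 224 = 232.

232


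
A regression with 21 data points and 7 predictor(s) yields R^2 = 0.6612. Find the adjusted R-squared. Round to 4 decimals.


Using the formula:
(1 - 0.6612) = 0.3388.
Multiply by 20/13: 0.3388 * 20 = 6.7760, then 6.7760 / 13 = 0.5212.
Adj R^2 = 1 - 0.5212 = 0.4788.

0.4788


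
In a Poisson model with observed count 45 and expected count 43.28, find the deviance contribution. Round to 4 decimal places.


First: ln(45/43.28) = 0.038972.
Then: 45 * 0.038972 = 1.753740.
y - mu = 45 - 43.28 = 1.72.
D = 2(1.753740 - 1.72) = 0.067480, which rounds to 0.0675.

0.0675


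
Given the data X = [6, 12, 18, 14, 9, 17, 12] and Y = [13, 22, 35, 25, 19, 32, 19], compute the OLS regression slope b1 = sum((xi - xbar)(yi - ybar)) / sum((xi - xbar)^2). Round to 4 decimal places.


The sample means are xbar = 12.5714 and ybar = 23.5714.
Compute S_xx = 107.7143 and S_xy = 190.7143.
Slope b1 = S_xy / S_xx = 190.7143 / 107.7143 = 1.7706.

1.7706


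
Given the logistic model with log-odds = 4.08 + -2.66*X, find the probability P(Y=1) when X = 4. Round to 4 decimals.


z = 4.08 + -2.66 * 4 = -6.5600.
Sigmoid: P = 1 / (1 + exp(6.5600)) = 0.0014.

0.0014


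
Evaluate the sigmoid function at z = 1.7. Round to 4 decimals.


First, exp(-1.7000) = 0.1827.
Then sigma(z) = 1/(1 + 0.1827) = 0.8455.

0.8455


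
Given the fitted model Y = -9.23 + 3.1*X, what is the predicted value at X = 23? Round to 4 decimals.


Plug X = 23 into Y = -9.23 + 3.1*X:
Y = -9.23 + 71.3000 = 62.0700.

62.0700


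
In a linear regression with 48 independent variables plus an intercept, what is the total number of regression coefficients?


Each predictor gets one coefficient, plus one intercept.
Total parameters = 48 + 1 = 49.

49


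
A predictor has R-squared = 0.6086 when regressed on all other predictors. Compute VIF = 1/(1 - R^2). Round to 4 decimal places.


Using VIF = 1/(1 - R^2_j):
1 - 0.6086 = 0.3914.
VIF = 2.5549.

2.5549


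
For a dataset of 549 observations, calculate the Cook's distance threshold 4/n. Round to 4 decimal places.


Cook's distance cutoff = 4/n = 4/549.
= 0.0073.

0.0073


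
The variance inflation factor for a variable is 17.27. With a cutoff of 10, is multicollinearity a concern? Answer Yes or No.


The threshold is 10.
VIF = 17.27 is >= 10.
Multicollinearity indication: Yes.

Yes


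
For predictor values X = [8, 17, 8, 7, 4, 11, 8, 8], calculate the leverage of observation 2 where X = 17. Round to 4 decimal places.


Compute xbar = 8.8750 with n = 8 observations.
SXX = 100.8750.
Leverage = 1/8 + (17 - 8.8750)^2/100.8750 = 0.7794.

0.7794


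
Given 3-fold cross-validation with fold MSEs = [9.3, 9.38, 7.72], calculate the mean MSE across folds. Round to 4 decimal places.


Add all fold MSEs: 26.4000.
Divide by k = 3: 26.4000/3 = 8.8000.

8.8000


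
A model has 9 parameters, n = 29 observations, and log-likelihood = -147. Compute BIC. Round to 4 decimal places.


Compute k*ln(n) = 9*ln(29) = 9*3.367296 = 30.305664.
Then -2*loglik = 294.
BIC = 30.305664 + 294 = 324.305664, which rounds to 324.3057.

324.3057


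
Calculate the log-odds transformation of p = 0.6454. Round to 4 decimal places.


The odds are p/(1-p) = 0.6454 / 0.3546 = 1.8201.
logit(p) = ln(1.8201) = 0.5989.

0.5989


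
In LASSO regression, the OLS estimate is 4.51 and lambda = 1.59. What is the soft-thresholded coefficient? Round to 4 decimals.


Absolute value: |4.51| = 4.51.
Compare to lambda = 1.59.
Since |beta| > lambda, coefficient = sign(beta)*(|beta| - lambda) = 2.9200.

2.9200


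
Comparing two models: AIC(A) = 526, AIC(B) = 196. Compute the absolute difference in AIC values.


|AIC_A - AIC_B| = |526 - 196| = 330.
Model B is preferred (lower AIC).

330


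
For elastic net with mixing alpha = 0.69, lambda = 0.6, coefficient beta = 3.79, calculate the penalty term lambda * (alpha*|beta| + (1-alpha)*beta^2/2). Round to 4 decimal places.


L1 component = 0.69 * |3.79| = 2.6151.
L2 component = 0.31 * 3.79^2 / 2 = 2.2264.
Penalty = 0.6 * (2.6151 + 2.2264) = 0.6 * 4.8415 = 2.9049.

2.9049


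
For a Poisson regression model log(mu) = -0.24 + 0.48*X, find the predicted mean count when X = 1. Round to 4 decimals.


Linear predictor: eta = -0.24 + (0.48)(1) = 0.2400.
Expected count: mu = exp(0.2400) = 1.2712.

1.2712


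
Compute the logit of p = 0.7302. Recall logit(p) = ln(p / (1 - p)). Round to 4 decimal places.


Compute the odds: 0.7302/0.2698 = 2.7064.
Take the natural log: ln(2.7064) = 0.9956.

0.9956


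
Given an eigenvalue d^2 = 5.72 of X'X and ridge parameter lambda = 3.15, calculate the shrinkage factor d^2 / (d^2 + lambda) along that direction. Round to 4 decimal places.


Compute the denominator: 5.72 + 3.15 = 8.8700.
Shrinkage factor = 5.72 / 8.8700 = 0.6449.

0.6449


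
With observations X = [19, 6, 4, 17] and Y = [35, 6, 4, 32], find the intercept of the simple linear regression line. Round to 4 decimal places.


Compute b1 = 2.1705 from the OLS formula.
With xbar = 11.5000 and ybar = 19.2500, the intercept is:
b0 = 19.2500 - 2.1705 * 11.5000 = -5.7110.

-5.7110


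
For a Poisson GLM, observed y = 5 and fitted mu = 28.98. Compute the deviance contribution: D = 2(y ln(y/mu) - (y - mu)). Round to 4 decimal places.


First: ln(5/28.98) = -1.757168.
Then: 5 * -1.757168 = -8.785840.
y - mu = 5 - 28.98 = -23.98.
D = 2(-8.785840 - -23.98) = 30.388320, which rounds to 30.3883.

30.3883


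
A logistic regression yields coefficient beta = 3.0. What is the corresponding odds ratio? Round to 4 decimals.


The odds ratio is computed as:
OR = e^(3.0) = 20.0855.

20.0855


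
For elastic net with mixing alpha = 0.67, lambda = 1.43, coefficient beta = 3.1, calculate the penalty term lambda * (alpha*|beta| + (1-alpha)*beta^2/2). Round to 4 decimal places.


L1 component = 0.67 * |3.1| = 2.0770.
L2 component = 0.33 * 3.1^2 / 2 = 1.5857.
Penalty = 1.43 * (2.0770 + 1.5857) = 1.43 * 3.6627 = 5.2376.

5.2376


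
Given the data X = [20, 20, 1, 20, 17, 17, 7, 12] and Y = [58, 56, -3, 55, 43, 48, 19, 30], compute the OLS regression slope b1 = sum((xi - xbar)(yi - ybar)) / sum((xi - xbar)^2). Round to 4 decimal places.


The sample means are xbar = 14.2500 and ybar = 38.2500.
Compute S_xx = 347.5000 and S_xy = 1056.5000.
Slope b1 = S_xy / S_xx = 1056.5000 / 347.5000 = 3.0403.

3.0403


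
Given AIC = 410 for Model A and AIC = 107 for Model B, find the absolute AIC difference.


Absolute difference = |410 - 107| = 303.
The model with lower AIC (B) is preferred.

303


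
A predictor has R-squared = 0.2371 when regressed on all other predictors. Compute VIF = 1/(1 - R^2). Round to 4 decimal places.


Using VIF = 1/(1 - R^2_j):
1 - 0.2371 = 0.7629.
VIF = 1.3108.

1.3108


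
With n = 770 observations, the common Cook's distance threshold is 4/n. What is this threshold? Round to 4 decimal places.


The threshold is 4/n.
4/770 = 0.0052.

0.0052


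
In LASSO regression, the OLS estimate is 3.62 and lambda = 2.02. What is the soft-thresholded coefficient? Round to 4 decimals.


Check: |3.62| = 3.62 vs lambda = 2.02.
Since |beta| > lambda, coefficient = sign(beta)*(|beta| - lambda) = 1.6000.
Soft-thresholded coefficient = 1.6000.

1.6000


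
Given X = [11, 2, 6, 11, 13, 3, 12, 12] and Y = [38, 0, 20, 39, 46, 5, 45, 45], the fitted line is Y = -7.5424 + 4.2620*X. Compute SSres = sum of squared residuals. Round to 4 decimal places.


Compute predicted values, then residuals = yi - yhat_i.
Residuals: [-1.3396, -0.9816, 1.9704, -0.3396, -1.8636, -0.2436, 1.3984, 1.3984].
SSres = sum(residual^2) = 14.1993.

14.1993


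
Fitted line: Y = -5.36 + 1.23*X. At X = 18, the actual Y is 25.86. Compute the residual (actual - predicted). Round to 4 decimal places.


Predicted = -5.36 + 1.23 * 18 = 16.7800.
Residual = 25.86 - 16.7800 = 9.0800.

9.0800


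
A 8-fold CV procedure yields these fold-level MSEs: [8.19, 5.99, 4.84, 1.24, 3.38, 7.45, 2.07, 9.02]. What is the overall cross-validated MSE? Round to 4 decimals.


Total MSE across folds = 42.1800.
CV-MSE = 42.1800/8 = 5.2725.

5.2725


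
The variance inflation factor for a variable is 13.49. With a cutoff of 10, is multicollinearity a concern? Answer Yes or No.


Check: VIF = 13.49 vs threshold = 10.
Since 13.49 >= 10, the answer is Yes.

Yes


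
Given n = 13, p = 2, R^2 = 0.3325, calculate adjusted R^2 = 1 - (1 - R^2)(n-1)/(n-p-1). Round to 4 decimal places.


Adjusted R^2 = 1 - (1 - R^2) * (n-1)/(n-p-1).
(1 - R^2) = 0.6675.
(n-1)/(n-p-1) = 12/10.
(1 - R^2) * (n-1) = 0.6675 * 12 = 8.0100.
Divide by (n-p-1): 8.0100 / 10 = 0.8010.
Adj R^2 = 1 - 0.8010 = 0.1990.

0.1990


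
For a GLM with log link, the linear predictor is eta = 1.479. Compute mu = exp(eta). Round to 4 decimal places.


Apply the inverse link:
mu = e^1.479 = 4.3886.

4.3886


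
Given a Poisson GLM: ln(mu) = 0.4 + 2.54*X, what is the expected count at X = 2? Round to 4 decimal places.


Linear predictor: eta = 0.4 + (2.54)(2) = 5.4800.
Expected count: mu = exp(5.4800) = 239.8467.

239.8467


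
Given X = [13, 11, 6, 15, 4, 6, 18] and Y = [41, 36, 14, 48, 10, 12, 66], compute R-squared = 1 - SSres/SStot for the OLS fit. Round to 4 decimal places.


The fitted line is Y = -9.4655 + 4.0172*X.
SSres = 41.3793, SStot = 2715.7143.
R^2 = 1 - SSres/SStot = 0.9848.

0.9848


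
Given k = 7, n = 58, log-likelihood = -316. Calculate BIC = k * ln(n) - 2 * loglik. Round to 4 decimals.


Compute k*ln(n) = 7*ln(58) = 7*4.060443 = 28.423101.
Then -2*loglik = 632.
BIC = 28.423101 + 632 = 660.423101, which rounds to 660.4231.

660.4231


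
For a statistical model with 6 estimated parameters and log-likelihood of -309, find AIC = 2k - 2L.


Compute:
2k = 2*6 = 12.
-2*loglik = -2*(-309) = 618.
AIC = 12 + 618 = 630.

630


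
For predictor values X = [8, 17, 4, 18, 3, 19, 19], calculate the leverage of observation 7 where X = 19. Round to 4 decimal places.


n = 7, xbar = 12.5714.
SXX = sum((xi - xbar)^2) = 317.7143.
h = 1/7 + (19 - 12.5714)^2 / 317.7143 = 0.2729.

0.2729


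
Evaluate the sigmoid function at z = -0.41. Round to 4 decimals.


exp(0.4100) = 1.5068.
1 + exp(-z) = 2.5068.
sigmoid = 1/2.5068 = 0.3989.

0.3989


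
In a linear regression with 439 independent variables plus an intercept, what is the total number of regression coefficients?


Total coefficients = number of predictors + 1 (for the intercept).
= 439 + 1 = 440.

440


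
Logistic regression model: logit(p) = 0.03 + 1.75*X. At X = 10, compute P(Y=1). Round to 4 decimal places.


Compute z = 0.03 + (1.75)(10) = 17.5300.
exp(-z) = 0.0000.
P = 1/(1 + 0.0000) = 1.0000.

1.0000


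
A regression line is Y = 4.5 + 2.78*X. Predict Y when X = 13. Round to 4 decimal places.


Substitute X = 13 into the equation:
Y = 4.5 + 2.78 * 13 = 4.5 + 36.1400 = 40.6400.

40.6400


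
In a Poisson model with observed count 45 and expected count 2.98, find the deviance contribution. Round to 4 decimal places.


First: ln(45/2.98) = 2.714739.
Then: 45 * 2.714739 = 122.163255.
y - mu = 45 - 2.98 = 42.02.
D = 2(122.163255 - 42.02) = 160.286510, which rounds to 160.2865.

160.2865


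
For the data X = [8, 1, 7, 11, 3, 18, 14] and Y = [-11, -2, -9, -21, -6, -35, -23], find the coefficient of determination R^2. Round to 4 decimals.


After computing the OLS fit (b0=1.4628, b1=-1.8910):
SSres = 33.1596, SStot = 801.4286.
R^2 = 1 - 33.1596/801.4286 = 0.9586.

0.9586


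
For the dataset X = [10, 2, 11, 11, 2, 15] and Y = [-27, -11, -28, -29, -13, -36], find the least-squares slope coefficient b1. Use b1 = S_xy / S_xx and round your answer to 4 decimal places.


First compute the means: xbar = 8.5000, ybar = -24.0000.
Then S_xx = sum((xi - xbar)^2) = 141.5000.
S_xy = sum((xi - xbar)(yi - ybar)) = -261.0000.
b1 = S_xy / S_xx = -261.0000 / 141.5000 = -1.8445.

-1.8445


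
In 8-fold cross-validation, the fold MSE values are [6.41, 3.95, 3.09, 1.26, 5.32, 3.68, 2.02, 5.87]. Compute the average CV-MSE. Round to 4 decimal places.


Total MSE across folds = 31.6000.
CV-MSE = 31.6000/8 = 3.9500.

3.9500


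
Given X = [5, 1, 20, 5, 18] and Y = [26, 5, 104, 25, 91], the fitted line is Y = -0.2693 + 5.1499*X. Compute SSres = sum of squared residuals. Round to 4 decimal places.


Predicted values from Y = -0.2693 + 5.1499*X.
Residuals: [0.5198, 0.1194, 1.2713, -0.4802, -1.4289].
SSres = 4.1730.

4.1730


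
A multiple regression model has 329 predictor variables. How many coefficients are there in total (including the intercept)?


Including the intercept, the model has 329 predictor coefficients + 1 intercept.
Total = 330.

330


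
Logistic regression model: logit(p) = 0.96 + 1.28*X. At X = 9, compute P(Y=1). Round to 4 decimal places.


Compute z = 0.96 + (1.28)(9) = 12.4800.
exp(-z) = 0.0000.
P = 1/(1 + 0.0000) = 1.0000.

1.0000


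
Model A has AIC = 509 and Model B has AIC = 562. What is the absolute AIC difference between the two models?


|AIC_A - AIC_B| = |509 - 562| = 53.
Model A is preferred (lower AIC).

53


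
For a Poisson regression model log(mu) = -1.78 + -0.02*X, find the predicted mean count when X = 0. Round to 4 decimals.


eta = -1.78 + -0.02 * 0 = -1.7800.
mu = exp(-1.7800) = 0.1686.

0.1686


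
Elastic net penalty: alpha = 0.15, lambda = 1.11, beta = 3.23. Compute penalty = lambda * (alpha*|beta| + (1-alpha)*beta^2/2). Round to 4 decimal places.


Compute:
L1 = 0.15 * 3.23 = 0.4845.
L2 = 0.85 * 3.23^2 / 2 = 4.4340.
Penalty = 1.11 * (0.4845 + 4.4340) = 5.4595.

5.4595


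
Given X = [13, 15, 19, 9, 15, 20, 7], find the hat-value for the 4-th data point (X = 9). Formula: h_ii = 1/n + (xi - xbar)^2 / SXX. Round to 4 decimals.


n = 7, xbar = 14.0000.
SXX = sum((xi - xbar)^2) = 138.0000.
h = 1/7 + (9 - 14.0000)^2 / 138.0000 = 0.3240.

0.3240


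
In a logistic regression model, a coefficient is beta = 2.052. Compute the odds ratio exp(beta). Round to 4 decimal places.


The odds ratio is computed as:
OR = e^(2.052) = 7.7835.

7.7835


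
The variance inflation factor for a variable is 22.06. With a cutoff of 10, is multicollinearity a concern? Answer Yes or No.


Check: VIF = 22.06 vs threshold = 10.
Since 22.06 >= 10, the answer is Yes.

Yes


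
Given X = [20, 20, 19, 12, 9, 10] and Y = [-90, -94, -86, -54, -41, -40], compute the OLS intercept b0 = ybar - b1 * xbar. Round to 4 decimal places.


Compute b1 = -4.8235 from the OLS formula.
With xbar = 15.0000 and ybar = -67.5000, the intercept is:
b0 = -67.5000 - -4.8235 * 15.0000 = 4.8529.

4.8529


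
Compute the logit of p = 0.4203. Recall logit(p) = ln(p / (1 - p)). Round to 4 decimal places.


1 - p = 0.5797.
p/(1-p) = 0.7250.
logit = ln(0.7250) = -0.3215.

-0.3215


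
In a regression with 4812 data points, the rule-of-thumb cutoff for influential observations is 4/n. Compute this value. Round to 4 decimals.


Cook's distance cutoff = 4/n = 4/4812.
= 0.0008.

0.0008


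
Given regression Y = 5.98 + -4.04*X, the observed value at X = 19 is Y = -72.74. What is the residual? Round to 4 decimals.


Predicted = 5.98 + -4.04 * 19 = -70.7800.
Residual = -72.74 - -70.7800 = -1.9600.

-1.9600


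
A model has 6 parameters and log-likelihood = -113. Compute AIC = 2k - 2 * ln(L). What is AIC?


AIC = 2*6 - 2*(-113).
= 12 + 226 = 238.

238


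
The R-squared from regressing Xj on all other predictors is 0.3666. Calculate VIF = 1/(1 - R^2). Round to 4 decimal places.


Denominator: 1 - 0.3666 = 0.6334.
VIF = 1 / 0.6334 = 1.5788.

1.5788


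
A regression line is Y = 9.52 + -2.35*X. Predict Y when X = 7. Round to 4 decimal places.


Substitute X = 7 into the equation:
Y = 9.52 + -2.35 * 7 = 9.52 + -16.4500 = -6.9300.

-6.9300


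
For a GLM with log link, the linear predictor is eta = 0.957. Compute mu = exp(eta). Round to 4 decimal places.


Apply the inverse link:
mu = e^0.957 = 2.6039.

2.6039


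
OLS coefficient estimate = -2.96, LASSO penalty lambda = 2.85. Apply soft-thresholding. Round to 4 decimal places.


Check: |-2.96| = 2.96 vs lambda = 2.85.
Since |beta| > lambda, coefficient = sign(beta)*(|beta| - lambda) = -0.1100.
Soft-thresholded coefficient = -0.1100.

-0.1100


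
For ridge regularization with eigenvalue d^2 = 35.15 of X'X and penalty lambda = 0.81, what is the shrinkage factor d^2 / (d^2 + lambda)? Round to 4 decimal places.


Compute the denominator: 35.15 + 0.81 = 35.9600.
Shrinkage factor = 35.15 / 35.9600 = 0.9775.

0.9775


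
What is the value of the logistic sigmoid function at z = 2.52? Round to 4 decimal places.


First, exp(-2.5200) = 0.0805.
Then sigma(z) = 1/(1 + 0.0805) = 0.9255.

0.9255


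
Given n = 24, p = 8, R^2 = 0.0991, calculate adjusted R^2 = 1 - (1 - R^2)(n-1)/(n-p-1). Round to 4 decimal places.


Using the formula:
(1 - 0.0991) = 0.9009.
Multiply by 23/15: 0.9009 * 23 = 20.7207, then 20.7207 / 15 = 1.3814.
Adj R^2 = 1 - 1.3814 = -0.3814.

-0.3814


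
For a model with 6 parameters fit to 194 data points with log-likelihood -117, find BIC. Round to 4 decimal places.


k * ln(n) = 6 * ln(194) = 6 * 5.267858 = 31.607148.
-2 * loglik = -2 * (-117) = 234.
BIC = 31.607148 + 234 = 265.607148, which rounds to 265.6071.

265.6071


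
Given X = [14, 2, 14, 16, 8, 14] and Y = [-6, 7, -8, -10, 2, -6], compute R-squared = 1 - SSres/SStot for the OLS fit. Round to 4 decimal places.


The fitted line is Y = 10.2925 + -1.2170*X.
SSres = 6.1792, SStot = 215.5000.
R^2 = 1 - SSres/SStot = 0.9713.

0.9713


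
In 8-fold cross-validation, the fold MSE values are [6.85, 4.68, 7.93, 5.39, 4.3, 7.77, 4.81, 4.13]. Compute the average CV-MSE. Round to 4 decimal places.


Add all fold MSEs: 45.8600.
Divide by k = 8: 45.8600/8 = 5.7325.

5.7325


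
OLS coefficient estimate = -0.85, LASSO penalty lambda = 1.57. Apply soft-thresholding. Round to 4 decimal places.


|beta_OLS| = 0.85.
lambda = 1.57.
Since |beta| <= lambda, the coefficient is set to 0.
Result = 0.0000.

0.0000


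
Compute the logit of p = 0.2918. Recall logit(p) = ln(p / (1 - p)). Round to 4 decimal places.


1 - p = 0.7082.
p/(1-p) = 0.4120.
logit = ln(0.4120) = -0.8867.

-0.8867


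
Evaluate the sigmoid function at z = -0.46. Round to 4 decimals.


First, exp(0.4600) = 1.5841.
Then sigma(z) = 1/(1 + 1.5841) = 0.3870.

0.3870


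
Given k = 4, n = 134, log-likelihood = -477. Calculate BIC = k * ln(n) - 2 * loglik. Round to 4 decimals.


Compute k*ln(n) = 4*ln(134) = 4*4.897840 = 19.591360.
Then -2*loglik = 954.
BIC = 19.591360 + 954 = 973.591360, which rounds to 973.5914.

973.5914


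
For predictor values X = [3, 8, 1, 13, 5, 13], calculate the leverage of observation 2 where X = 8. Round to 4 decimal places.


Compute xbar = 7.1667 with n = 6 observations.
SXX = 128.8333.
Leverage = 1/6 + (8 - 7.1667)^2/128.8333 = 0.1721.

0.1721


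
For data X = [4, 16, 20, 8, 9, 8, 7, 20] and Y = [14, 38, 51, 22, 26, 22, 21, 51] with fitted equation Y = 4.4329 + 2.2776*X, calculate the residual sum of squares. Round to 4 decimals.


Predicted values from Y = 4.4329 + 2.2776*X.
Residuals: [0.4567, -2.8745, 1.0151, -0.6537, 1.0687, -0.6537, 0.6239, 1.0151].
SSres = 12.9182.

12.9182


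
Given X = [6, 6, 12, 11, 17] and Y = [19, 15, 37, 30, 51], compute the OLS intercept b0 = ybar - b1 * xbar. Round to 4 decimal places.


The slope is b1 = 3.1009.
Sample means are xbar = 10.4000 and ybar = 30.4000.
Intercept: b0 = 30.4000 - (3.1009)(10.4000) = -1.8498.

-1.8498


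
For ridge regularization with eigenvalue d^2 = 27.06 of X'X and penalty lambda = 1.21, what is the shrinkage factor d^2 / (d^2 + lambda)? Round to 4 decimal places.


Denominator = d^2 + lambda = 27.06 + 1.21 = 28.2700.
Shrinkage = 27.06 / 28.2700 = 0.9572.

0.9572


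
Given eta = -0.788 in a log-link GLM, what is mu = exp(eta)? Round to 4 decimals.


mu = exp(eta) = exp(-0.788).
= 0.4548.

0.4548


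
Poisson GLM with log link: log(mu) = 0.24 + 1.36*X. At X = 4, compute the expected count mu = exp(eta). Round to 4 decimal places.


Compute eta = 0.24 + 1.36 * 4 = 5.6800.
Apply inverse link: mu = e^5.6800 = 292.9494.

292.9494


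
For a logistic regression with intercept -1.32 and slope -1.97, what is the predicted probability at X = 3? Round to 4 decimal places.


Linear predictor: z = -1.32 + -1.97 * 3 = -7.2300.
P = 1/(1 + exp(7.2300)) = 1/(1 + 1380.2225) = 0.0007.

0.0007


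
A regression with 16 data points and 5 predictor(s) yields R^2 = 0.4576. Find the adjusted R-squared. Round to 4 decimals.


Using the formula:
(1 - 0.4576) = 0.5424.
Multiply by 15/10: 0.5424 * 15 = 8.1360, then 8.1360 / 10 = 0.8136.
Adj R^2 = 1 - 0.8136 = 0.1864.

0.1864


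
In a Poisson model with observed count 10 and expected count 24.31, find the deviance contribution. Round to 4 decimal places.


First: ln(10/24.31) = -0.888303.
Then: 10 * -0.888303 = -8.883030.
y - mu = 10 - 24.31 = -14.31.
D = 2(-8.883030 - -14.31) = 10.853940, which rounds to 10.8539.

10.8539


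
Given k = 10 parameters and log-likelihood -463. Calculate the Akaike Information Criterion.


AIC = 2k - 2*loglik = 2(10) - 2(-463).
= 20 + 926 = 946.

946


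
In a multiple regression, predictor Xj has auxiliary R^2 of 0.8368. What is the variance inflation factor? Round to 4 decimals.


Denominator: 1 - 0.8368 = 0.1632.
VIF = 1 / 0.1632 = 6.1275.

6.1275


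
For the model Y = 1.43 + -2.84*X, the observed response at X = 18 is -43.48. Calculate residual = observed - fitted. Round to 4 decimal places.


Predicted = 1.43 + -2.84 * 18 = -49.6900.
Residual = -43.48 - -49.6900 = 6.2100.

6.2100


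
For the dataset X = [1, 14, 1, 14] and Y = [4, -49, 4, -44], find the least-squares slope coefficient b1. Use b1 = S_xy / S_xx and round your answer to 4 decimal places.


The sample means are xbar = 7.5000 and ybar = -21.2500.
Compute S_xx = 169.0000 and S_xy = -656.5000.
Slope b1 = S_xy / S_xx = -656.5000 / 169.0000 = -3.8846.

-3.8846


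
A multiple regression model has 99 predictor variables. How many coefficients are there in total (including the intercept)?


Total coefficients = number of predictors + 1 (for the intercept).
= 99 + 1 = 100.

100


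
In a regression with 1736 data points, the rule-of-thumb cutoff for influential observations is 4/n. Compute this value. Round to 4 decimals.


Cook's distance cutoff = 4/n = 4/1736.
= 0.0023.

0.0023


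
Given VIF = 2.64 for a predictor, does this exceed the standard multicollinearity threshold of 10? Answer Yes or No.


The threshold is 10.
VIF = 2.64 is < 10.
Multicollinearity indication: No.

No


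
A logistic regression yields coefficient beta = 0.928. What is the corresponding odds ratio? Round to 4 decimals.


The odds ratio is computed as:
OR = e^(0.928) = 2.5294.

2.5294


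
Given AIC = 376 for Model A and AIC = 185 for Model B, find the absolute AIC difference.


Absolute difference = |376 - 185| = 191.
The model with lower AIC (B) is preferred.

191
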